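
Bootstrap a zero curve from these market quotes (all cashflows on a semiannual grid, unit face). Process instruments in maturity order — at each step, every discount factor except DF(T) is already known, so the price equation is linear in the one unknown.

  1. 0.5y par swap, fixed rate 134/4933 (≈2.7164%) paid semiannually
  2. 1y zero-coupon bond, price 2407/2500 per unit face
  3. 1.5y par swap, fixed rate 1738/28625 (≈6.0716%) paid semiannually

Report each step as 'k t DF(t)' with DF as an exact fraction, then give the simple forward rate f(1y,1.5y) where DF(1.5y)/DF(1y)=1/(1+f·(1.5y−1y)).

1 1/2 4933/5000
2 1 2407/2500
3 3/2 9131/10000
f(1y,1.5y) = ((2407/2500)/(9131/10000) − 1)/(1/2) = 994/9131 ≈ 10.8860%

step 1 [0.5y] swap r/2=67/4933: DF=(1 − 67/4933·(0))/(1+67/4933) = 4933/5000 ≈ 0.986600
step 2 [1y] zero: DF = P = 2407/2500 ≈ 0.962800
step 3 [1.5y] swap r/2=869/28625: DF=(1 − 869/28625·(0.986600+0.962800))/(1+869/28625) = 9131/10000 ≈ 0.913100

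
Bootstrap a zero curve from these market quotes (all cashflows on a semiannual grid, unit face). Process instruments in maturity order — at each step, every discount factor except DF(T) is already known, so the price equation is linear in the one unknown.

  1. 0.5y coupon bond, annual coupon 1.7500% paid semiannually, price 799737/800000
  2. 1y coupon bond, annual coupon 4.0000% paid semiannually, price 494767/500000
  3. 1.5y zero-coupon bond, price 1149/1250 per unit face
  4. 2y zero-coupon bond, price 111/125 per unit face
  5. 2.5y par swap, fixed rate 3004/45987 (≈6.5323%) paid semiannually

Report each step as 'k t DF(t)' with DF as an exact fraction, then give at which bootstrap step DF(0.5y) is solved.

1 1/2 991/1000
2 1 9507/10000
3 3/2 1149/1250
4 2 111/125
5 5/2 4249/5000
DF(0.5y) is solved at step 1

step 1 [0.5y] bond c/2=7/800: DF=(799737/800000 − 7/800·(0))/(1+7/800) = 991/1000 ≈ 0.991000
step 2 [1y] bond c/2=1/50: DF=(494767/500000 − 1/50·(0.991000))/(1+1/50) = 9507/10000 ≈ 0.950700
step 3 [1.5y] zero: DF = P = 1149/1250 ≈ 0.919200
step 4 [2y] zero: DF = P = 111/125 ≈ 0.888000
step 5 [2.5y] swap r/2=1502/45987: DF=(1 − 1502/45987·(0.991000+0.950700+0.919200+0.888000))/(1+1502/45987) = 4249/5000 ≈ 0.849800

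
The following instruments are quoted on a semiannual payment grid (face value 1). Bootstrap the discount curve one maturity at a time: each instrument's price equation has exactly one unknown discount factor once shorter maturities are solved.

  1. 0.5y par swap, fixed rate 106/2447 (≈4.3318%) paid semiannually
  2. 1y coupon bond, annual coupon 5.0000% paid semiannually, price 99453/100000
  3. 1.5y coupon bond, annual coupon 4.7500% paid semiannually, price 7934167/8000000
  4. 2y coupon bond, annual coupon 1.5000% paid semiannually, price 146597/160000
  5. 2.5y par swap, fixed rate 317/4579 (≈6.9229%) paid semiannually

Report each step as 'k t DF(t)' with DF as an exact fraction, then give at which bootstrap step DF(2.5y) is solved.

1 1/2 2447/2500
2 1 1183/1250
3 3/2 9241/10000
4 2 4441/5000
5 5/2 1683/2000
DF(2.5y) is solved at step 5

step 1 [0.5y] swap r/2=53/2447: DF=(1 − 53/2447·(0))/(1+53/2447) = 2447/2500 ≈ 0.978800
step 2 [1y] bond c/2=1/40: DF=(99453/100000 − 1/40·(0.978800))/(1+1/40) = 1183/1250 ≈ 0.946400
step 3 [1.5y] bond c/2=19/800: DF=(7934167/8000000 − 19/800·(0.978800+0.946400))/(1+19/800) = 9241/10000 ≈ 0.924100
step 4 [2y] bond c/2=3/400: DF=(146597/160000 − 3/400·(0.978800+0.946400+0.924100))/(1+3/400) = 4441/5000 ≈ 0.888200
step 5 [2.5y] swap r/2=317/9158: DF=(1 − 317/9158·(0.978800+0.946400+0.924100+0.888200))/(1+317/9158) = 1683/2000 ≈ 0.841500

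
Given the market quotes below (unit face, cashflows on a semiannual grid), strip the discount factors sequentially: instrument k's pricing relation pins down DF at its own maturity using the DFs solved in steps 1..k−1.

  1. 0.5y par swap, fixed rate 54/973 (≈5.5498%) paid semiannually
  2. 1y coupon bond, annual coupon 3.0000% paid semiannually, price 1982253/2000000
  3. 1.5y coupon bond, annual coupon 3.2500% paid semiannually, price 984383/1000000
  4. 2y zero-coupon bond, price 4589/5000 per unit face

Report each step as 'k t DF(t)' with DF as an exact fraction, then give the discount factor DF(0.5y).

step 1 [0.5y] swap r/2=27/973: DF=(1 − 27/973·(0))/(1+27/973) = 973/1000 ≈ 0.973000
step 2 [1y] bond c/2=3/200: DF=(1982253/2000000 − 3/200·(0.973000))/(1+3/200) = 9621/10000 ≈ 0.962100
step 3 [1.5y] bond c/2=13/800: DF=(984383/1000000 − 13/800·(0.973000+0.962100))/(1+13/800) = 9377/10000 ≈ 0.937700
step 4 [2y] zero: DF = P = 4589/5000 ≈ 0.917800

1 1/2 973/1000
2 1 9621/10000
3 3/2 9377/10000
4 2 4589/5000
DF(0.5y) = 973/1000 ≈ 0.973000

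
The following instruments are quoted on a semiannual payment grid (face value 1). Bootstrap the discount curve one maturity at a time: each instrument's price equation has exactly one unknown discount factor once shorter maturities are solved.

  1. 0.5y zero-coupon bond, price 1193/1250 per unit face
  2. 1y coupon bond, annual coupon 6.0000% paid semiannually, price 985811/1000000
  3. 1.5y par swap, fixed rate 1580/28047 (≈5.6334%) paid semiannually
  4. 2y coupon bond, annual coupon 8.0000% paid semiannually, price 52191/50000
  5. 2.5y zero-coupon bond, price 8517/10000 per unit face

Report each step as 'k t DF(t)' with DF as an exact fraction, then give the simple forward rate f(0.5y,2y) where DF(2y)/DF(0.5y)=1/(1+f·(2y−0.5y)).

1 1/2 1193/1250
2 1 9293/10000
3 3/2 921/1000
4 2 4479/5000
5 5/2 8517/10000
f(0.5y,2y) = ((1193/1250)/(4479/5000) − 1)/(3/2) = 586/13437 ≈ 4.3611%

step 1 [0.5y] zero: DF = P = 1193/1250 ≈ 0.954400
step 2 [1y] bond c/2=3/100: DF=(985811/1000000 − 3/100·(0.954400))/(1+3/100) = 9293/10000 ≈ 0.929300
step 3 [1.5y] swap r/2=790/28047: DF=(1 − 790/28047·(0.954400+0.929300))/(1+790/28047) = 921/1000 ≈ 0.921000
step 4 [2y] bond c/2=1/25: DF=(52191/50000 − 1/25·(0.954400+0.929300+0.921000))/(1+1/25) = 4479/5000 ≈ 0.895800
step 5 [2.5y] zero: DF = P = 8517/10000 ≈ 0.851700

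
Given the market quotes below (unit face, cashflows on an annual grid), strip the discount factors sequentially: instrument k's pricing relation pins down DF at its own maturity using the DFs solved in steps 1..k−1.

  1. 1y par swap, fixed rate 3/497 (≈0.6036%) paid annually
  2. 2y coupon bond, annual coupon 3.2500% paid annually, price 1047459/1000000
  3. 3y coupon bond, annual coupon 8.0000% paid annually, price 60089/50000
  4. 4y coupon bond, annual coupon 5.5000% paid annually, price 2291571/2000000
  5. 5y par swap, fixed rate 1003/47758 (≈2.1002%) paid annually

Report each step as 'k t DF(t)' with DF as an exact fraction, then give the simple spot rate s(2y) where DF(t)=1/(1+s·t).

step 1 [1y] swap r/1=3/497: DF=(1 − 3/497·(0))/(1+3/497) = 497/500 ≈ 0.994000
step 2 [2y] bond c/1=13/400: DF=(1047459/1000000 − 13/400·(0.994000))/(1+13/400) = 1229/1250 ≈ 0.983200
step 3 [3y] bond c/1=2/25: DF=(60089/50000 − 2/25·(0.994000+0.983200))/(1+2/25) = 9663/10000 ≈ 0.966300
step 4 [4y] bond c/1=11/200: DF=(2291571/2000000 − 11/200·(0.994000+0.983200+0.966300))/(1+11/200) = 4663/5000 ≈ 0.932600
step 5 [5y] swap r/1=1003/47758: DF=(1 − 1003/47758·(0.994000+0.983200+0.966300+0.932600))/(1+1003/47758) = 8997/10000 ≈ 0.899700

1 1 497/500
2 2 1229/1250
3 3 9663/10000
4 4 4663/5000
5 5 8997/10000
s(2y) = (1/(1229/1250) − 1)/(2) = 21/2458 ≈ 0.8544%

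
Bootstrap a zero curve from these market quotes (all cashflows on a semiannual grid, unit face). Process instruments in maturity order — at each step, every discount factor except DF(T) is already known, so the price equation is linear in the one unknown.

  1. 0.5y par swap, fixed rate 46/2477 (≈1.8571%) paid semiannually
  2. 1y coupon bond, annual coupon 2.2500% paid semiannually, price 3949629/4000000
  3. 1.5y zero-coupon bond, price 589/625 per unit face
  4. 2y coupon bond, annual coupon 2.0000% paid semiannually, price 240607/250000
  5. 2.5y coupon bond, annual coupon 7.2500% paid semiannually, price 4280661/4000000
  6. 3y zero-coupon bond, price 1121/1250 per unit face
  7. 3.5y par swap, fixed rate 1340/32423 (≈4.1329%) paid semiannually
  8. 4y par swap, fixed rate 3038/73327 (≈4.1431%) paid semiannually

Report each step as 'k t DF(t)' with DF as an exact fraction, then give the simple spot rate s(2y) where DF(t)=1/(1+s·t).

1 1/2 2477/2500
2 1 4827/5000
3 3/2 589/625
4 2 4621/5000
5 5/2 899/1000
6 3 1121/1250
7 7/2 433/500
8 4 8481/10000
s(2y) = (1/(4621/5000) − 1)/(2) = 379/9242 ≈ 4.1008%

step 1 [0.5y] swap r/2=23/2477: DF=(1 − 23/2477·(0))/(1+23/2477) = 2477/2500 ≈ 0.990800
step 2 [1y] bond c/2=9/800: DF=(3949629/4000000 − 9/800·(0.990800))/(1+9/800) = 4827/5000 ≈ 0.965400
step 3 [1.5y] zero: DF = P = 589/625 ≈ 0.942400
step 4 [2y] bond c/2=1/100: DF=(240607/250000 − 1/100·(0.990800+0.965400+0.942400))/(1+1/100) = 4621/5000 ≈ 0.924200
step 5 [2.5y] bond c/2=29/800: DF=(4280661/4000000 − 29/800·(0.990800+0.965400+0.942400+0.924200))/(1+29/800) = 899/1000 ≈ 0.899000
step 6 [3y] zero: DF = P = 1121/1250 ≈ 0.896800
step 7 [3.5y] swap r/2=670/32423: DF=(1 − 670/32423·(0.990800+0.965400+0.942400+0.924200+0.899000+0.896800))/(1+670/32423) = 433/500 ≈ 0.866000
step 8 [4y] swap r/2=1519/73327: DF=(1 − 1519/73327·(0.990800+0.965400+0.942400+0.924200+0.899000+0.896800+0.866000))/(1+1519/73327) = 8481/10000 ≈ 0.848100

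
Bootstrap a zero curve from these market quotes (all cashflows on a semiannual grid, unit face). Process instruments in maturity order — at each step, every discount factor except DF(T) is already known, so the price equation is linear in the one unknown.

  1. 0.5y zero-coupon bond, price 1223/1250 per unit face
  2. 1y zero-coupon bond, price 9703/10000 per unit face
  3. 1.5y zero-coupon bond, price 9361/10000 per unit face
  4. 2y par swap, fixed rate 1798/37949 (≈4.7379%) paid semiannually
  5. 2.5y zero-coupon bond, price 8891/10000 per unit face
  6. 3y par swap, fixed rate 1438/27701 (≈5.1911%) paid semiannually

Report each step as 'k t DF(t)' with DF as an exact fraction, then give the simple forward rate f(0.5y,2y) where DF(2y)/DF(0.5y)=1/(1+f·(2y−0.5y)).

1 1/2 1223/1250
2 1 9703/10000
3 3/2 9361/10000
4 2 9101/10000
5 5/2 8891/10000
6 3 4281/5000
f(0.5y,2y) = ((1223/1250)/(9101/10000) − 1)/(3/2) = 1366/27303 ≈ 5.0031%

step 1 [0.5y] zero: DF = P = 1223/1250 ≈ 0.978400
step 2 [1y] zero: DF = P = 9703/10000 ≈ 0.970300
step 3 [1.5y] zero: DF = P = 9361/10000 ≈ 0.936100
step 4 [2y] swap r/2=899/37949: DF=(1 − 899/37949·(0.978400+0.970300+0.936100))/(1+899/37949) = 9101/10000 ≈ 0.910100
step 5 [2.5y] zero: DF = P = 8891/10000 ≈ 0.889100
step 6 [3y] swap r/2=719/27701: DF=(1 − 719/27701·(0.978400+0.970300+0.936100+0.910100+0.889100))/(1+719/27701) = 4281/5000 ≈ 0.856200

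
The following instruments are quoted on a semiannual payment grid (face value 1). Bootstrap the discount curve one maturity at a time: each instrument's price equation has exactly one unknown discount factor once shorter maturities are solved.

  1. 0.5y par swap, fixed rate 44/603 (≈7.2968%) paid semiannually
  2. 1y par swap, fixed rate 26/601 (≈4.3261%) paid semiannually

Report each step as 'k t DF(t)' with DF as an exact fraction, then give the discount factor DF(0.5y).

1 1/2 603/625
2 1 599/625
DF(0.5y) = 603/625 ≈ 0.964800

step 1 [0.5y] swap r/2=22/603: DF=(1 − 22/603·(0))/(1+22/603) = 603/625 ≈ 0.964800
step 2 [1y] swap r/2=13/601: DF=(1 − 13/601·(0.964800))/(1+13/601) = 599/625 ≈ 0.958400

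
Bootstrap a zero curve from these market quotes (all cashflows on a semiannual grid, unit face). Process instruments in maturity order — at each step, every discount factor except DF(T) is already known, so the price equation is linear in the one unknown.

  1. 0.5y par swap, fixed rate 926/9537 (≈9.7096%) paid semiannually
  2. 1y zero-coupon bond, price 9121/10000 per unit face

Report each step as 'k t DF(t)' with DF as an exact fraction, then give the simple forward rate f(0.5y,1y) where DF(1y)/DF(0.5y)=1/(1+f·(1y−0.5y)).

step 1 [0.5y] swap r/2=463/9537: DF=(1 − 463/9537·(0))/(1+463/9537) = 9537/10000 ≈ 0.953700
step 2 [1y] zero: DF = P = 9121/10000 ≈ 0.912100

1 1/2 9537/10000
2 1 9121/10000
f(0.5y,1y) = ((9537/10000)/(9121/10000) − 1)/(1/2) = 832/9121 ≈ 9.1218%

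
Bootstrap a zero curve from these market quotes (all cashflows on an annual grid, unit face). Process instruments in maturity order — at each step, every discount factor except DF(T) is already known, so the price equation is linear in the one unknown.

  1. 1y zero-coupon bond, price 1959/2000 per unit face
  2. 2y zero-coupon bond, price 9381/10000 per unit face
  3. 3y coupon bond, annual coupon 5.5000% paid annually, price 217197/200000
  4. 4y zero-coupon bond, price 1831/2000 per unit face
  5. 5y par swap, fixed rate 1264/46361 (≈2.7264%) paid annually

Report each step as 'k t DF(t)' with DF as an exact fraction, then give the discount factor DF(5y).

step 1 [1y] zero: DF = P = 1959/2000 ≈ 0.979500
step 2 [2y] zero: DF = P = 9381/10000 ≈ 0.938100
step 3 [3y] bond c/1=11/200: DF=(217197/200000 − 11/200·(0.979500+0.938100))/(1+11/200) = 4647/5000 ≈ 0.929400
step 4 [4y] zero: DF = P = 1831/2000 ≈ 0.915500
step 5 [5y] swap r/1=1264/46361: DF=(1 − 1264/46361·(0.979500+0.938100+0.929400+0.915500))/(1+1264/46361) = 546/625 ≈ 0.873600

1 1 1959/2000
2 2 9381/10000
3 3 4647/5000
4 4 1831/2000
5 5 546/625
DF(5y) = 546/625 ≈ 0.873600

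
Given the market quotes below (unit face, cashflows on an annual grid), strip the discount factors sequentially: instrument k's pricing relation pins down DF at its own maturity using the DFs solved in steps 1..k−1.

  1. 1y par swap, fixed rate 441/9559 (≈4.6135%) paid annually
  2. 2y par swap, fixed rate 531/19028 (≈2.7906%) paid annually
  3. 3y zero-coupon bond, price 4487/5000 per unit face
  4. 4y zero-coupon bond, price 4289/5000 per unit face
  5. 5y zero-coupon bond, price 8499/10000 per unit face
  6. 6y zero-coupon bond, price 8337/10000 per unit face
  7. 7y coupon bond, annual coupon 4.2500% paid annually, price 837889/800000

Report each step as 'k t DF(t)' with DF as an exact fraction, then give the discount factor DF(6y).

step 1 [1y] swap r/1=441/9559: DF=(1 − 441/9559·(0))/(1+441/9559) = 9559/10000 ≈ 0.955900
step 2 [2y] swap r/1=531/19028: DF=(1 − 531/19028·(0.955900))/(1+531/19028) = 9469/10000 ≈ 0.946900
step 3 [3y] zero: DF = P = 4487/5000 ≈ 0.897400
step 4 [4y] zero: DF = P = 4289/5000 ≈ 0.857800
step 5 [5y] zero: DF = P = 8499/10000 ≈ 0.849900
step 6 [6y] zero: DF = P = 8337/10000 ≈ 0.833700
step 7 [7y] bond c/1=17/400: DF=(837889/800000 − 17/400·(0.955900+0.946900+0.897400+0.857800+0.849900+0.833700))/(1+17/400) = 7869/10000 ≈ 0.786900

1 1 9559/10000
2 2 9469/10000
3 3 4487/5000
4 4 4289/5000
5 5 8499/10000
6 6 8337/10000
7 7 7869/10000
DF(6y) = 8337/10000 ≈ 0.833700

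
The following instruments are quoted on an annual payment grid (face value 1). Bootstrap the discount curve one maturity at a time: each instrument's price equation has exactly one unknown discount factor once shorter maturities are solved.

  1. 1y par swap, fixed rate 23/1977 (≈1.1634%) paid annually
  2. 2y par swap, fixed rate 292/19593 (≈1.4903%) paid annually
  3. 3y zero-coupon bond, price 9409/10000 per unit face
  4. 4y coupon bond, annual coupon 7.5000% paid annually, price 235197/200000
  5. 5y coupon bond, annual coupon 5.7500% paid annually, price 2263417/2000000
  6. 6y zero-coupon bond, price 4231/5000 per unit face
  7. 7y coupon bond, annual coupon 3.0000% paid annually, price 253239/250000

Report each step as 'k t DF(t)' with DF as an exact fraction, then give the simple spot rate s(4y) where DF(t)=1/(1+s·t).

step 1 [1y] swap r/1=23/1977: DF=(1 − 23/1977·(0))/(1+23/1977) = 1977/2000 ≈ 0.988500
step 2 [2y] swap r/1=292/19593: DF=(1 − 292/19593·(0.988500))/(1+292/19593) = 2427/2500 ≈ 0.970800
step 3 [3y] zero: DF = P = 9409/10000 ≈ 0.940900
step 4 [4y] bond c/1=3/40: DF=(235197/200000 − 3/40·(0.988500+0.970800+0.940900))/(1+3/40) = 2229/2500 ≈ 0.891600
step 5 [5y] bond c/1=23/400: DF=(2263417/2000000 − 23/400·(0.988500+0.970800+0.940900+0.891600))/(1+23/400) = 108/125 ≈ 0.864000
step 6 [6y] zero: DF = P = 4231/5000 ≈ 0.846200
step 7 [7y] bond c/1=3/100: DF=(253239/250000 − 3/100·(0.988500+0.970800+0.940900+0.891600+0.864000+0.846200))/(1+3/100) = 1029/1250 ≈ 0.823200

1 1 1977/2000
2 2 2427/2500
3 3 9409/10000
4 4 2229/2500
5 5 108/125
6 6 4231/5000
7 7 1029/1250
s(4y) = (1/(2229/2500) − 1)/(4) = 271/8916 ≈ 3.0395%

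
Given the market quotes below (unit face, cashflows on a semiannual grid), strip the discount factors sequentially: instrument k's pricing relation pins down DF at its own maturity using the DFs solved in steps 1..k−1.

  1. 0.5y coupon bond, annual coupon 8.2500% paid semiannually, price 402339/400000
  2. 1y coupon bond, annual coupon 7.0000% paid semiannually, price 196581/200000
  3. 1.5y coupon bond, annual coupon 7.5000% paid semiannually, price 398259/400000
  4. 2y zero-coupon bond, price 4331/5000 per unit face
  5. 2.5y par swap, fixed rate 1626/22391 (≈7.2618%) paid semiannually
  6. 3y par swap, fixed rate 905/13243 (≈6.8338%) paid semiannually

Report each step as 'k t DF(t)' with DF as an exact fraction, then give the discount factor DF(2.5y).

1 1/2 483/500
2 1 917/1000
3 3/2 2229/2500
4 2 4331/5000
5 5/2 4187/5000
6 3 819/1000
DF(2.5y) = 4187/5000 ≈ 0.837400

step 1 [0.5y] bond c/2=33/800: DF=(402339/400000 − 33/800·(0))/(1+33/800) = 483/500 ≈ 0.966000
step 2 [1y] bond c/2=7/200: DF=(196581/200000 − 7/200·(0.966000))/(1+7/200) = 917/1000 ≈ 0.917000
step 3 [1.5y] bond c/2=3/80: DF=(398259/400000 − 3/80·(0.966000+0.917000))/(1+3/80) = 2229/2500 ≈ 0.891600
step 4 [2y] zero: DF = P = 4331/5000 ≈ 0.866200
step 5 [2.5y] swap r/2=813/22391: DF=(1 − 813/22391·(0.966000+0.917000+0.891600+0.866200))/(1+813/22391) = 4187/5000 ≈ 0.837400
step 6 [3y] swap r/2=905/26486: DF=(1 − 905/26486·(0.966000+0.917000+0.891600+0.866200+0.837400))/(1+905/26486) = 819/1000 ≈ 0.819000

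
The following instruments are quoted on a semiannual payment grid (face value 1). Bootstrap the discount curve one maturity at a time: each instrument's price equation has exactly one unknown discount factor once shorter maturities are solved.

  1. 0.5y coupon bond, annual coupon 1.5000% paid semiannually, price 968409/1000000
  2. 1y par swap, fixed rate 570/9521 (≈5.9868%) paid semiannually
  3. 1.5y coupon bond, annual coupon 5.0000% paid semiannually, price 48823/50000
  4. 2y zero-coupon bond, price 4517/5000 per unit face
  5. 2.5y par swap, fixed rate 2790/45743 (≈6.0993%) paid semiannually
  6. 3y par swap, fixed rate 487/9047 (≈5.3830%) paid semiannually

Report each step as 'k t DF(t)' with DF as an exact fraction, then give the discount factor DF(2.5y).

step 1 [0.5y] bond c/2=3/400: DF=(968409/1000000 − 3/400·(0))/(1+3/400) = 2403/2500 ≈ 0.961200
step 2 [1y] swap r/2=285/9521: DF=(1 − 285/9521·(0.961200))/(1+285/9521) = 943/1000 ≈ 0.943000
step 3 [1.5y] bond c/2=1/40: DF=(48823/50000 − 1/40·(0.961200+0.943000))/(1+1/40) = 4531/5000 ≈ 0.906200
step 4 [2y] zero: DF = P = 4517/5000 ≈ 0.903400
step 5 [2.5y] swap r/2=1395/45743: DF=(1 − 1395/45743·(0.961200+0.943000+0.906200+0.903400))/(1+1395/45743) = 1721/2000 ≈ 0.860500
step 6 [3y] swap r/2=487/18094: DF=(1 − 487/18094·(0.961200+0.943000+0.906200+0.903400+0.860500))/(1+487/18094) = 8539/10000 ≈ 0.853900

1 1/2 2403/2500
2 1 943/1000
3 3/2 4531/5000
4 2 4517/5000
5 5/2 1721/2000
6 3 8539/10000
DF(2.5y) = 1721/2000 ≈ 0.860500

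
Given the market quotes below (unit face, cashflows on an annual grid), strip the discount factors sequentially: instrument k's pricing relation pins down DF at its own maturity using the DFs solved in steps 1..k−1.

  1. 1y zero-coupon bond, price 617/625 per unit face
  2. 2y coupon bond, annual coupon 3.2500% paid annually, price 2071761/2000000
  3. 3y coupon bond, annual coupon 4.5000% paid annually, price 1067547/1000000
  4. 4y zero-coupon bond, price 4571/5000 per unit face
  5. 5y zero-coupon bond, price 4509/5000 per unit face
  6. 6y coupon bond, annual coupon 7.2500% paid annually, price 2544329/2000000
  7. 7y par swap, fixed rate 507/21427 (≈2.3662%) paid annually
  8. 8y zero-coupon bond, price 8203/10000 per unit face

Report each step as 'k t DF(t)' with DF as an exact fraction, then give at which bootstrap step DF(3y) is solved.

step 1 [1y] zero: DF = P = 617/625 ≈ 0.987200
step 2 [2y] bond c/1=13/400: DF=(2071761/2000000 − 13/400·(0.987200))/(1+13/400) = 4861/5000 ≈ 0.972200
step 3 [3y] bond c/1=9/200: DF=(1067547/1000000 − 9/200·(0.987200+0.972200))/(1+9/200) = 2343/2500 ≈ 0.937200
step 4 [4y] zero: DF = P = 4571/5000 ≈ 0.914200
step 5 [5y] zero: DF = P = 4509/5000 ≈ 0.901800
step 6 [6y] bond c/1=29/400: DF=(2544329/2000000 − 29/400·(0.987200+0.972200+0.937200+0.914200+0.901800))/(1+29/400) = 2169/2500 ≈ 0.867600
step 7 [7y] swap r/1=507/21427: DF=(1 − 507/21427·(0.987200+0.972200+0.937200+0.914200+0.901800+0.867600))/(1+507/21427) = 8479/10000 ≈ 0.847900
step 8 [8y] zero: DF = P = 8203/10000 ≈ 0.820300

1 1 617/625
2 2 4861/5000
3 3 2343/2500
4 4 4571/5000
5 5 4509/5000
6 6 2169/2500
7 7 8479/10000
8 8 8203/10000
DF(3y) is solved at step 3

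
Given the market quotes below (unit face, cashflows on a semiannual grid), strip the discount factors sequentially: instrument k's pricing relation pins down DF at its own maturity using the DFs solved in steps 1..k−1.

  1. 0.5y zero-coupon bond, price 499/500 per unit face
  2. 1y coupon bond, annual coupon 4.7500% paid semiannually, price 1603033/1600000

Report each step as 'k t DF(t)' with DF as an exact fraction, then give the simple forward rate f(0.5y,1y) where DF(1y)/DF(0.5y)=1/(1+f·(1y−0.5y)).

1 1/2 499/500
2 1 1911/2000
f(0.5y,1y) = ((499/500)/(1911/2000) − 1)/(1/2) = 170/1911 ≈ 8.8959%

step 1 [0.5y] zero: DF = P = 499/500 ≈ 0.998000
step 2 [1y] bond c/2=19/800: DF=(1603033/1600000 − 19/800·(0.998000))/(1+19/800) = 1911/2000 ≈ 0.955500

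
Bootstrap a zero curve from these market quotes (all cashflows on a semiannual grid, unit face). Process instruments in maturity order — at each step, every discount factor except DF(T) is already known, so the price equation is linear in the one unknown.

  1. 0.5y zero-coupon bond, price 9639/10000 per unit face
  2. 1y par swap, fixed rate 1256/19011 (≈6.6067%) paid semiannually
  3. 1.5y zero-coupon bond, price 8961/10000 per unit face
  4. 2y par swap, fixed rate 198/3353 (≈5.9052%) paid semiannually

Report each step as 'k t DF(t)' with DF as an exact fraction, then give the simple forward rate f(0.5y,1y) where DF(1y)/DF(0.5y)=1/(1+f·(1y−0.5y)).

step 1 [0.5y] zero: DF = P = 9639/10000 ≈ 0.963900
step 2 [1y] swap r/2=628/19011: DF=(1 − 628/19011·(0.963900))/(1+628/19011) = 2343/2500 ≈ 0.937200
step 3 [1.5y] zero: DF = P = 8961/10000 ≈ 0.896100
step 4 [2y] swap r/2=99/3353: DF=(1 − 99/3353·(0.963900+0.937200+0.896100))/(1+99/3353) = 8911/10000 ≈ 0.891100

1 1/2 9639/10000
2 1 2343/2500
3 3/2 8961/10000
4 2 8911/10000
f(0.5y,1y) = ((9639/10000)/(2343/2500) − 1)/(1/2) = 89/1562 ≈ 5.6978%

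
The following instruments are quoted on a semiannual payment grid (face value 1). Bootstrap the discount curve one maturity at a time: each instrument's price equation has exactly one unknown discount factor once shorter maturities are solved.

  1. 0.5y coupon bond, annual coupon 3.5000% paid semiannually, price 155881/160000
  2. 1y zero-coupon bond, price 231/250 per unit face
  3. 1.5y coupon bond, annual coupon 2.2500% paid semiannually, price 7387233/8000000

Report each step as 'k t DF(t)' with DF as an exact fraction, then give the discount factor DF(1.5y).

step 1 [0.5y] bond c/2=7/400: DF=(155881/160000 − 7/400·(0))/(1+7/400) = 383/400 ≈ 0.957500
step 2 [1y] zero: DF = P = 231/250 ≈ 0.924000
step 3 [1.5y] bond c/2=9/800: DF=(7387233/8000000 − 9/800·(0.957500+0.924000))/(1+9/800) = 4461/5000 ≈ 0.892200

1 1/2 383/400
2 1 231/250
3 3/2 4461/5000
DF(1.5y) = 4461/5000 ≈ 0.892200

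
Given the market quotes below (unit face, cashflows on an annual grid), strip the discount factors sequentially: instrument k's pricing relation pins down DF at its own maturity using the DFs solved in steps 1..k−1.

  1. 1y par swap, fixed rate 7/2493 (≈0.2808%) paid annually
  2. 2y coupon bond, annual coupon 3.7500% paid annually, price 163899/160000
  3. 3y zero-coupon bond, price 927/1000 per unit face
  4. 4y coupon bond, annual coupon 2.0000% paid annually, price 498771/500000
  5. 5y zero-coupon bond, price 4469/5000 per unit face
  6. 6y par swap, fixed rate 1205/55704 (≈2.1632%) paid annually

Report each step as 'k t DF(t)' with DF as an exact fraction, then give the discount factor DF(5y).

1 1 2493/2500
2 2 9513/10000
3 3 927/1000
4 4 576/625
5 5 4469/5000
6 6 1759/2000
DF(5y) = 4469/5000 ≈ 0.893800

step 1 [1y] swap r/1=7/2493: DF=(1 − 7/2493·(0))/(1+7/2493) = 2493/2500 ≈ 0.997200
step 2 [2y] bond c/1=3/80: DF=(163899/160000 − 3/80·(0.997200))/(1+3/80) = 9513/10000 ≈ 0.951300
step 3 [3y] zero: DF = P = 927/1000 ≈ 0.927000
step 4 [4y] bond c/1=1/50: DF=(498771/500000 − 1/50·(0.997200+0.951300+0.927000))/(1+1/50) = 576/625 ≈ 0.921600
step 5 [5y] zero: DF = P = 4469/5000 ≈ 0.893800
step 6 [6y] swap r/1=1205/55704: DF=(1 − 1205/55704·(0.997200+0.951300+0.927000+0.921600+0.893800))/(1+1205/55704) = 1759/2000 ≈ 0.879500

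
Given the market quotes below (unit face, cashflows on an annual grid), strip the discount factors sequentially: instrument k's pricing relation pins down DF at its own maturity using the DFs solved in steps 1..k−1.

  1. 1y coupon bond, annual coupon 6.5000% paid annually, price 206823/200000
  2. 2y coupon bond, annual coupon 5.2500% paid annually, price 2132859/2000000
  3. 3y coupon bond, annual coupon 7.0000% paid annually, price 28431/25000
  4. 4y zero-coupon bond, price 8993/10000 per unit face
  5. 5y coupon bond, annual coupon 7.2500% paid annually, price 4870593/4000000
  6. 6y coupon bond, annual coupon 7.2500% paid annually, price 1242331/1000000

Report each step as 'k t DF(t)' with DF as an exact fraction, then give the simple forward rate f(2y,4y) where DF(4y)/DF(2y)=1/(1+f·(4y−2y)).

1 1 971/1000
2 2 603/625
3 3 4681/5000
4 4 8993/10000
5 5 2201/2500
6 6 8439/10000
f(2y,4y) = ((603/625)/(8993/10000) − 1)/(2) = 655/17986 ≈ 3.6417%

step 1 [1y] bond c/1=13/200: DF=(206823/200000 − 13/200·(0))/(1+13/200) = 971/1000 ≈ 0.971000
step 2 [2y] bond c/1=21/400: DF=(2132859/2000000 − 21/400·(0.971000))/(1+21/400) = 603/625 ≈ 0.964800
step 3 [3y] bond c/1=7/100: DF=(28431/25000 − 7/100·(0.971000+0.964800))/(1+7/100) = 4681/5000 ≈ 0.936200
step 4 [4y] zero: DF = P = 8993/10000 ≈ 0.899300
step 5 [5y] bond c/1=29/400: DF=(4870593/4000000 − 29/400·(0.971000+0.964800+0.936200+0.899300))/(1+29/400) = 2201/2500 ≈ 0.880400
step 6 [6y] bond c/1=29/400: DF=(1242331/1000000 − 29/400·(0.971000+0.964800+0.936200+0.899300+0.880400))/(1+29/400) = 8439/10000 ≈ 0.843900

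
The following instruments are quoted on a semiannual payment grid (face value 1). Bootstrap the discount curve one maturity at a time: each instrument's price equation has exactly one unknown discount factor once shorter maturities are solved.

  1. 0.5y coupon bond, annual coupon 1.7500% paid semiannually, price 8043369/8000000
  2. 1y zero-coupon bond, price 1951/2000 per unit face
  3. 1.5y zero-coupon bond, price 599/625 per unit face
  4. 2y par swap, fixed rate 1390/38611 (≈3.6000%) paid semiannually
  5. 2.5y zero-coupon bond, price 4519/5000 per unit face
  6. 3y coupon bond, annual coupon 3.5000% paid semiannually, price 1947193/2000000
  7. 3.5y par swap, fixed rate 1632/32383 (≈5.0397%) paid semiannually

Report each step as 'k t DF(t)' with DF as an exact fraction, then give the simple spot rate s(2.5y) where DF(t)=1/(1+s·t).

1 1/2 9967/10000
2 1 1951/2000
3 3/2 599/625
4 2 1861/2000
5 5/2 4519/5000
6 3 8749/10000
7 7/2 523/625
s(2.5y) = (1/(4519/5000) − 1)/(5/2) = 962/22595 ≈ 4.2576%

step 1 [0.5y] bond c/2=7/800: DF=(8043369/8000000 − 7/800·(0))/(1+7/800) = 9967/10000 ≈ 0.996700
step 2 [1y] zero: DF = P = 1951/2000 ≈ 0.975500
step 3 [1.5y] zero: DF = P = 599/625 ≈ 0.958400
step 4 [2y] swap r/2=695/38611: DF=(1 − 695/38611·(0.996700+0.975500+0.958400))/(1+695/38611) = 1861/2000 ≈ 0.930500
step 5 [2.5y] zero: DF = P = 4519/5000 ≈ 0.903800
step 6 [3y] bond c/2=7/400: DF=(1947193/2000000 − 7/400·(0.996700+0.975500+0.958400+0.930500+0.903800))/(1+7/400) = 8749/10000 ≈ 0.874900
step 7 [3.5y] swap r/2=816/32383: DF=(1 − 816/32383·(0.996700+0.975500+0.958400+0.930500+0.903800+0.874900))/(1+816/32383) = 523/625 ≈ 0.836800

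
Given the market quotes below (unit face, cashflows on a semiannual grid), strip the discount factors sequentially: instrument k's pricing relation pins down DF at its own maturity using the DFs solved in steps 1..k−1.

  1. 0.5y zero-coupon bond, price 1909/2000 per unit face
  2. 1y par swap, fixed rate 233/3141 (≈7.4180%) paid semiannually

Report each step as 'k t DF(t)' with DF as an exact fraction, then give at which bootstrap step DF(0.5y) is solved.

1 1/2 1909/2000
2 1 9301/10000
DF(0.5y) is solved at step 1

step 1 [0.5y] zero: DF = P = 1909/2000 ≈ 0.954500
step 2 [1y] swap r/2=233/6282: DF=(1 − 233/6282·(0.954500))/(1+233/6282) = 9301/10000 ≈ 0.930100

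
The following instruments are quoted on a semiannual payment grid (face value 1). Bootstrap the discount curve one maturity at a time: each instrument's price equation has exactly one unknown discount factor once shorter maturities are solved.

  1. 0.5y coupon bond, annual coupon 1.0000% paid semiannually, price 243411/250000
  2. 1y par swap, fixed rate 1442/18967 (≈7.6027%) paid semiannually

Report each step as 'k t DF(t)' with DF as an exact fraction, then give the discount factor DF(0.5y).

step 1 [0.5y] bond c/2=1/200: DF=(243411/250000 − 1/200·(0))/(1+1/200) = 1211/1250 ≈ 0.968800
step 2 [1y] swap r/2=721/18967: DF=(1 − 721/18967·(0.968800))/(1+721/18967) = 9279/10000 ≈ 0.927900

1 1/2 1211/1250
2 1 9279/10000
DF(0.5y) = 1211/1250 ≈ 0.968800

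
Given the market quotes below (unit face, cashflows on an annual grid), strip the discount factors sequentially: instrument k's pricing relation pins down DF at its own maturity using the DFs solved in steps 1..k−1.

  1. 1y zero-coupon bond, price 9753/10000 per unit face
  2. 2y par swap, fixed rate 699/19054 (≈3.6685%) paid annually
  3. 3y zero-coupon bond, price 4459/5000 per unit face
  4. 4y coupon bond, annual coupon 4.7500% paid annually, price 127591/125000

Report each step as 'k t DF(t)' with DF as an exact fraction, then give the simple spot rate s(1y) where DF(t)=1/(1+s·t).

1 1 9753/10000
2 2 9301/10000
3 3 4459/5000
4 4 2119/2500
s(1y) = (1/(9753/10000) − 1)/(1) = 247/9753 ≈ 2.5326%

step 1 [1y] zero: DF = P = 9753/10000 ≈ 0.975300
step 2 [2y] swap r/1=699/19054: DF=(1 − 699/19054·(0.975300))/(1+699/19054) = 9301/10000 ≈ 0.930100
step 3 [3y] zero: DF = P = 4459/5000 ≈ 0.891800
step 4 [4y] bond c/1=19/400: DF=(127591/125000 − 19/400·(0.975300+0.930100+0.891800))/(1+19/400) = 2119/2500 ≈ 0.847600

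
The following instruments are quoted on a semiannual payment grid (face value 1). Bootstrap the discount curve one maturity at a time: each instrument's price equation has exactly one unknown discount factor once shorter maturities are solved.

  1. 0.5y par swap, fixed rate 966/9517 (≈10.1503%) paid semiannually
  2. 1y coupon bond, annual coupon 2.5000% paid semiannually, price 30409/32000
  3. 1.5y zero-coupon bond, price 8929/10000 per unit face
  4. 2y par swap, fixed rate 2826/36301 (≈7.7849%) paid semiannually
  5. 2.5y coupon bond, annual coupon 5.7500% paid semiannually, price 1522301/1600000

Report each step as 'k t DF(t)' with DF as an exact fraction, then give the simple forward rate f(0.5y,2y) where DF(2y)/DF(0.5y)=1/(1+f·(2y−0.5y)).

step 1 [0.5y] swap r/2=483/9517: DF=(1 − 483/9517·(0))/(1+483/9517) = 9517/10000 ≈ 0.951700
step 2 [1y] bond c/2=1/80: DF=(30409/32000 − 1/80·(0.951700))/(1+1/80) = 2317/2500 ≈ 0.926800
step 3 [1.5y] zero: DF = P = 8929/10000 ≈ 0.892900
step 4 [2y] swap r/2=1413/36301: DF=(1 − 1413/36301·(0.951700+0.926800+0.892900))/(1+1413/36301) = 8587/10000 ≈ 0.858700
step 5 [2.5y] bond c/2=23/800: DF=(1522301/1600000 − 23/800·(0.951700+0.926800+0.892900+0.858700))/(1+23/800) = 4117/5000 ≈ 0.823400

1 1/2 9517/10000
2 1 2317/2500
3 3/2 8929/10000
4 2 8587/10000
5 5/2 4117/5000
f(0.5y,2y) = ((9517/10000)/(8587/10000) − 1)/(3/2) = 20/277 ≈ 7.2202%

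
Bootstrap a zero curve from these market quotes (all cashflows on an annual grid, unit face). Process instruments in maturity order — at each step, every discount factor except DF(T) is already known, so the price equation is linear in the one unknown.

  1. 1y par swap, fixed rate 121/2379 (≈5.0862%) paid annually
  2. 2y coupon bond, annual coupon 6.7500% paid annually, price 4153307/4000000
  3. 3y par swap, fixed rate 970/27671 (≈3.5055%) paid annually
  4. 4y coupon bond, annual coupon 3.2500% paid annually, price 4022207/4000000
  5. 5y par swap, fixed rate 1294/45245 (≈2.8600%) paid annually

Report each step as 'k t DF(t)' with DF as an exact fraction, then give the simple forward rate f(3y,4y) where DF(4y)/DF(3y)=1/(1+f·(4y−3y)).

1 1 2379/2500
2 2 73/80
3 3 903/1000
4 4 2217/2500
5 5 4353/5000
f(3y,4y) = ((903/1000)/(2217/2500) − 1)/(1) = 27/1478 ≈ 1.8268%

step 1 [1y] swap r/1=121/2379: DF=(1 − 121/2379·(0))/(1+121/2379) = 2379/2500 ≈ 0.951600
step 2 [2y] bond c/1=27/400: DF=(4153307/4000000 − 27/400·(0.951600))/(1+27/400) = 73/80 ≈ 0.912500
step 3 [3y] swap r/1=970/27671: DF=(1 − 970/27671·(0.951600+0.912500))/(1+970/27671) = 903/1000 ≈ 0.903000
step 4 [4y] bond c/1=13/400: DF=(4022207/4000000 − 13/400·(0.951600+0.912500+0.903000))/(1+13/400) = 2217/2500 ≈ 0.886800
step 5 [5y] swap r/1=1294/45245: DF=(1 − 1294/45245·(0.951600+0.912500+0.903000+0.886800))/(1+1294/45245) = 4353/5000 ≈ 0.870600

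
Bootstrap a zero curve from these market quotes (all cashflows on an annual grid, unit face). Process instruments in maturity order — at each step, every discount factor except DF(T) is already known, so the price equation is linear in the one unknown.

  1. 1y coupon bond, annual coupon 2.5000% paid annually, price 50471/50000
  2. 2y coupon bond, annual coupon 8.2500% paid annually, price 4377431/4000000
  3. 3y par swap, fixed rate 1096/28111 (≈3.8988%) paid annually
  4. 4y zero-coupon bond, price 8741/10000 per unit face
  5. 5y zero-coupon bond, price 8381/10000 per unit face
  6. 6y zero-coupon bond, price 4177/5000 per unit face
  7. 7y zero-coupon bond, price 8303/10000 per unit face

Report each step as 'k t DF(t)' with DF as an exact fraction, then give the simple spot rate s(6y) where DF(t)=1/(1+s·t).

1 1 1231/1250
2 2 9359/10000
3 3 1113/1250
4 4 8741/10000
5 5 8381/10000
6 6 4177/5000
7 7 8303/10000
s(6y) = (1/(4177/5000) − 1)/(6) = 823/25062 ≈ 3.2839%

step 1 [1y] bond c/1=1/40: DF=(50471/50000 − 1/40·(0))/(1+1/40) = 1231/1250 ≈ 0.984800
step 2 [2y] bond c/1=33/400: DF=(4377431/4000000 − 33/400·(0.984800))/(1+33/400) = 9359/10000 ≈ 0.935900
step 3 [3y] swap r/1=1096/28111: DF=(1 − 1096/28111·(0.984800+0.935900))/(1+1096/28111) = 1113/1250 ≈ 0.890400
step 4 [4y] zero: DF = P = 8741/10000 ≈ 0.874100
step 5 [5y] zero: DF = P = 8381/10000 ≈ 0.838100
step 6 [6y] zero: DF = P = 4177/5000 ≈ 0.835400
step 7 [7y] zero: DF = P = 8303/10000 ≈ 0.830300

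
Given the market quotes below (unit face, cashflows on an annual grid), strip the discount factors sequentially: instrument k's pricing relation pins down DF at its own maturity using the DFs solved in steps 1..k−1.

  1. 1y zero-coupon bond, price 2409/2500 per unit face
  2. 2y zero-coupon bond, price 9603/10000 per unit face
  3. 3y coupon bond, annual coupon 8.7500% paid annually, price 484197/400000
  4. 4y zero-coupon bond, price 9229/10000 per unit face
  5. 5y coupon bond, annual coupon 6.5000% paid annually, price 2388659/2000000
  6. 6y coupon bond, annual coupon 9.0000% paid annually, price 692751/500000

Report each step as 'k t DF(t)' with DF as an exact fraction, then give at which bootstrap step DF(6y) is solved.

1 1 2409/2500
2 2 9603/10000
3 3 9583/10000
4 4 9229/10000
5 5 2223/2500
6 6 1767/2000
DF(6y) is solved at step 6

step 1 [1y] zero: DF = P = 2409/2500 ≈ 0.963600
step 2 [2y] zero: DF = P = 9603/10000 ≈ 0.960300
step 3 [3y] bond c/1=7/80: DF=(484197/400000 − 7/80·(0.963600+0.960300))/(1+7/80) = 9583/10000 ≈ 0.958300
step 4 [4y] zero: DF = P = 9229/10000 ≈ 0.922900
step 5 [5y] bond c/1=13/200: DF=(2388659/2000000 − 13/200·(0.963600+0.960300+0.958300+0.922900))/(1+13/200) = 2223/2500 ≈ 0.889200
step 6 [6y] bond c/1=9/100: DF=(692751/500000 − 9/100·(0.963600+0.960300+0.958300+0.922900+0.889200))/(1+9/100) = 1767/2000 ≈ 0.883500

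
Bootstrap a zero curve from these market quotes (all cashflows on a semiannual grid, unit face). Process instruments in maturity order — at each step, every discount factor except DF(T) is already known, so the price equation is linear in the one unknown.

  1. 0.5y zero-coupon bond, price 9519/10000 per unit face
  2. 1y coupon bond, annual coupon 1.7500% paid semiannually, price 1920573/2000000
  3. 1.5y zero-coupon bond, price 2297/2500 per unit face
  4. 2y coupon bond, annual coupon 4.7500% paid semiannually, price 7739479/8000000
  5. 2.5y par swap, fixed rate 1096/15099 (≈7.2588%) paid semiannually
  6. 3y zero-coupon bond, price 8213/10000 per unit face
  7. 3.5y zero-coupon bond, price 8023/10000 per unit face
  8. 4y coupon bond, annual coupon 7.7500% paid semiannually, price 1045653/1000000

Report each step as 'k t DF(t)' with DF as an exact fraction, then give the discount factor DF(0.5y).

1 1/2 9519/10000
2 1 9437/10000
3 3/2 2297/2500
4 2 8797/10000
5 5/2 2089/2500
6 3 8213/10000
7 7/2 8023/10000
8 4 7771/10000
DF(0.5y) = 9519/10000 ≈ 0.951900

step 1 [0.5y] zero: DF = P = 9519/10000 ≈ 0.951900
step 2 [1y] bond c/2=7/800: DF=(1920573/2000000 − 7/800·(0.951900))/(1+7/800) = 9437/10000 ≈ 0.943700
step 3 [1.5y] zero: DF = P = 2297/2500 ≈ 0.918800
step 4 [2y] bond c/2=19/800: DF=(7739479/8000000 − 19/800·(0.951900+0.943700+0.918800))/(1+19/800) = 8797/10000 ≈ 0.879700
step 5 [2.5y] swap r/2=548/15099: DF=(1 − 548/15099·(0.951900+0.943700+0.918800+0.879700))/(1+548/15099) = 2089/2500 ≈ 0.835600
step 6 [3y] zero: DF = P = 8213/10000 ≈ 0.821300
step 7 [3.5y] zero: DF = P = 8023/10000 ≈ 0.802300
step 8 [4y] bond c/2=31/800: DF=(1045653/1000000 − 31/800·(0.951900+0.943700+0.918800+0.879700+0.835600+0.821300+0.802300))/(1+31/800) = 7771/10000 ≈ 0.777100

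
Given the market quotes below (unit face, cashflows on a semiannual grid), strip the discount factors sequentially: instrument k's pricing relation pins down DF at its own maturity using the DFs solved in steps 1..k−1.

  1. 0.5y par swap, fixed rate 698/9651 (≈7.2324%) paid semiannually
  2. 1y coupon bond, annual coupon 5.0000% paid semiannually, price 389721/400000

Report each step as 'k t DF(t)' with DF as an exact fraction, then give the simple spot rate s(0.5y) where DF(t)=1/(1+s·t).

step 1 [0.5y] swap r/2=349/9651: DF=(1 − 349/9651·(0))/(1+349/9651) = 9651/10000 ≈ 0.965100
step 2 [1y] bond c/2=1/40: DF=(389721/400000 − 1/40·(0.965100))/(1+1/40) = 927/1000 ≈ 0.927000

1 1/2 9651/10000
2 1 927/1000
s(0.5y) = (1/(9651/10000) − 1)/(1/2) = 698/9651 ≈ 7.2324%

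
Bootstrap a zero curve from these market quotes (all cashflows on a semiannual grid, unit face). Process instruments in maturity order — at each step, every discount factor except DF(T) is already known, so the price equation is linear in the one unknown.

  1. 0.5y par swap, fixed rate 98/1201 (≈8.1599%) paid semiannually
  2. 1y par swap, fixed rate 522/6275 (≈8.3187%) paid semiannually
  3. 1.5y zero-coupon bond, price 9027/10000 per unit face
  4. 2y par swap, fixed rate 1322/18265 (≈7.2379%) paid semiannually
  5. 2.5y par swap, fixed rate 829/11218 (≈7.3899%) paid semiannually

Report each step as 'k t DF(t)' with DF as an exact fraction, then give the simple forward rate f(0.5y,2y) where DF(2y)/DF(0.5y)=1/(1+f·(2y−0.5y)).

step 1 [0.5y] swap r/2=49/1201: DF=(1 − 49/1201·(0))/(1+49/1201) = 1201/1250 ≈ 0.960800
step 2 [1y] swap r/2=261/6275: DF=(1 − 261/6275·(0.960800))/(1+261/6275) = 9217/10000 ≈ 0.921700
step 3 [1.5y] zero: DF = P = 9027/10000 ≈ 0.902700
step 4 [2y] swap r/2=661/18265: DF=(1 − 661/18265·(0.960800+0.921700+0.902700))/(1+661/18265) = 4339/5000 ≈ 0.867800
step 5 [2.5y] swap r/2=829/22436: DF=(1 − 829/22436·(0.960800+0.921700+0.902700+0.867800))/(1+829/22436) = 4171/5000 ≈ 0.834200

1 1/2 1201/1250
2 1 9217/10000
3 3/2 9027/10000
4 2 4339/5000
5 5/2 4171/5000
f(0.5y,2y) = ((1201/1250)/(4339/5000) − 1)/(3/2) = 310/4339 ≈ 7.1445%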